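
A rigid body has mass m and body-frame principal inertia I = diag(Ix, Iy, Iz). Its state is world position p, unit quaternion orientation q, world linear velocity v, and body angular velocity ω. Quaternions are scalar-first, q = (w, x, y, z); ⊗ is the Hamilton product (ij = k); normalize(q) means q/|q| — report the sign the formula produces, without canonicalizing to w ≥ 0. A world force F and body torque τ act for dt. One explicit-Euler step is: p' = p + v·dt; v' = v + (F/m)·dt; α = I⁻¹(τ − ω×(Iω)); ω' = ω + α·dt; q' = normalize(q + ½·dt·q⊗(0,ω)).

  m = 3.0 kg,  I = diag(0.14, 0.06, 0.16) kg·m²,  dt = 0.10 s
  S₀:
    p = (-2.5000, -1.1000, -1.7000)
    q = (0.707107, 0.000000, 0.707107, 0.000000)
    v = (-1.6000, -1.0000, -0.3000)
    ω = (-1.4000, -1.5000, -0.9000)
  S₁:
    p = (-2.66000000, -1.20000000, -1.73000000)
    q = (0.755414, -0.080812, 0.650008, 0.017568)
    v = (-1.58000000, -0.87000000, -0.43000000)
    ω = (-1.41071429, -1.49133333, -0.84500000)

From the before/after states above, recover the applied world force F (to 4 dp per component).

F = (0.6000, 3.9000, -3.9000)

Δv = v₁−v₀ = (0.02000000, 0.13000000, -0.13000000)
applied force F = (0.6000, 3.9000, -3.9000)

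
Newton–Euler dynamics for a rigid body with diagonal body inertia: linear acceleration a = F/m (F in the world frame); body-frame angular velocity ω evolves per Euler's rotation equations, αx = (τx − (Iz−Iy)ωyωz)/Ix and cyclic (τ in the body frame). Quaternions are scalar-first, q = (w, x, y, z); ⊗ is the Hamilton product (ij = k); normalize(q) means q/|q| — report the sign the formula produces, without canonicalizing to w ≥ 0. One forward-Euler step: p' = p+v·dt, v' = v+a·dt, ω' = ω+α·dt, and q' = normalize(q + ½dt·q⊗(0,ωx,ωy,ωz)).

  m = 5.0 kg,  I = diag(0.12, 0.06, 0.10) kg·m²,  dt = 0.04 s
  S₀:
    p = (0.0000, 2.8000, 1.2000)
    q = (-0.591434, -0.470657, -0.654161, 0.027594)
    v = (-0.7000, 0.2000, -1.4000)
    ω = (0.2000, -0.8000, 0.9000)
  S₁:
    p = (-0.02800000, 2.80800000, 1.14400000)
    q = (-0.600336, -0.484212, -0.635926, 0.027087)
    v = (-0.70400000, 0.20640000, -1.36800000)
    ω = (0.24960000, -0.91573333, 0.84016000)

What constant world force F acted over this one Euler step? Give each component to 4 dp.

v₁ − v₀ = (-0.00400000, 0.00640000, 0.03200000)
applied force F = (-0.5000, 0.8000, 4.0000)

F = (-0.5000, 0.8000, 4.0000)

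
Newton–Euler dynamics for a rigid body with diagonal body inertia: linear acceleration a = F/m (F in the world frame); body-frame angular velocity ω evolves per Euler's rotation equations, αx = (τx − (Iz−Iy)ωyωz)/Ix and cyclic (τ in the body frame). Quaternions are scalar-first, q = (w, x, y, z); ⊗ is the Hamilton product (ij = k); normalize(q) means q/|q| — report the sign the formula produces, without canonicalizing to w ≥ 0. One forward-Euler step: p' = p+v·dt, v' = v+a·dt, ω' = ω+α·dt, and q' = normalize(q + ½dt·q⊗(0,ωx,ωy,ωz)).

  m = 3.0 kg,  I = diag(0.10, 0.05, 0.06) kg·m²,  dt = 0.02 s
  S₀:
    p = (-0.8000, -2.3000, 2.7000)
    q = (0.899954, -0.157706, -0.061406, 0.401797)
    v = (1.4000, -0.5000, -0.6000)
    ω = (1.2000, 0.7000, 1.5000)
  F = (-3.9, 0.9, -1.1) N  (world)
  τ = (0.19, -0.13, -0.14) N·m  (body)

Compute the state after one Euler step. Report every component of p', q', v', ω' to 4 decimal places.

ω×(Iω) gyroscopic = (0.0105, 0.0720, -0.0420)
(τ − ω×Iω)/I = (1.7950, -4.0400, -1.6333)
new body rate ω' = (1.2359, 0.6192, 1.4673)
2q̇ = q⊗(0,ω) = (-0.3704641, 0.7065779, 1.3486832, 1.3132240)
q + ½dt·q⊗(0,ω), renormalized = (0.8961, -0.1506, -0.0479, 0.4148)
p + v·dt = (-0.7720, -2.3100, 2.6880)
new velocity v' = (1.3740, -0.4940, -0.6073)

p' = (-0.7720, -2.3100, 2.6880)
q' = (0.8961, -0.1506, -0.0479, 0.4148)
v' = (1.3740, -0.4940, -0.6073)
ω' = (1.2359, 0.6192, 1.4673)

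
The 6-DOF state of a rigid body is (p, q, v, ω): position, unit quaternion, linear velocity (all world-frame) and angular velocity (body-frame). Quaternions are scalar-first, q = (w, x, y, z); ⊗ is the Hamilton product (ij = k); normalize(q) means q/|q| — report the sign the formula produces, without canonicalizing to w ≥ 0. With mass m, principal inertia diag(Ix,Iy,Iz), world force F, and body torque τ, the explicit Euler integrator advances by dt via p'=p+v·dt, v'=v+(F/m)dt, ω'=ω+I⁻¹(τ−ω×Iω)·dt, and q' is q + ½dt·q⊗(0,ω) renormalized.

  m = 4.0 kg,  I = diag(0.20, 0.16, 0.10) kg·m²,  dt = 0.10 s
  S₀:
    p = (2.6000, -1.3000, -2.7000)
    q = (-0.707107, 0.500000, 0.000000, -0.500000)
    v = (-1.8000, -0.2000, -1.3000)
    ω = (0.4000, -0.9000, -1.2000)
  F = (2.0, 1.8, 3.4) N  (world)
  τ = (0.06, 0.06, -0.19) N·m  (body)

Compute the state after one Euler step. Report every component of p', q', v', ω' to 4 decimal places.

p' = (2.4200, -1.3200, -2.8300)
q' = (-0.7449, 0.4620, 0.0517, -0.4786)
v' = (-1.7500, -0.1550, -1.2150)
ω' = (0.4624, -0.8325, -1.4044)

a = F/m = (0.5000, 0.4500, 0.8500)
p + v·dt = (2.4200, -1.3200, -2.8300)
new velocity v' = (-1.7500, -0.1550, -1.2150)
ω×(Iω) gyroscopic = (-0.0648, -0.0480, 0.0144)
α = I⁻¹(τ − ω×Iω) = (0.6240, 0.6750, -2.0440)
new body rate ω' = (0.4624, -0.8325, -1.4044)
Hamilton product q⊗(0,ω) = (-0.8000000, -0.7328428, 1.0363963, 0.3985284)
q + ½dt·q⊗(0,ω), renormalized = (-0.7449, 0.4620, 0.0517, -0.4786)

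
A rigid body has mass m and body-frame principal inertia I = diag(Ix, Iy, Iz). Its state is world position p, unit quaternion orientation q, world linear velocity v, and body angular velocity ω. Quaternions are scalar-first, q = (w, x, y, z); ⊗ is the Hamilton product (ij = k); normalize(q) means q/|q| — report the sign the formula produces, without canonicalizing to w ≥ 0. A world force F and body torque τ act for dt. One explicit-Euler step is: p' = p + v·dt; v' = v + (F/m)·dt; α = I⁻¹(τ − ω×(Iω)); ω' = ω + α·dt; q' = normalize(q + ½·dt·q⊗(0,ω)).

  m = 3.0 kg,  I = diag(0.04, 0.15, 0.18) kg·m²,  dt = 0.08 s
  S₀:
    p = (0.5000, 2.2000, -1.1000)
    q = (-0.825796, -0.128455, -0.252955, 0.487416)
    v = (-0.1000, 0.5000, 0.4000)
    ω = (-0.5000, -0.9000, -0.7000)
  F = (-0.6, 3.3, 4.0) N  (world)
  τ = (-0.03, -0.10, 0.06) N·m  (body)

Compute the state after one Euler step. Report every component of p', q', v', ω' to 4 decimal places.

a = (-0.2000, 1.1000, 1.3333)
p + v·dt = (0.4920, 2.2400, -1.0680)
new velocity v' = (-0.1160, 0.5880, 0.5067)
angular accel α = (-1.2225, -0.3400, 0.0583)
new body rate ω' = (-0.5978, -0.9272, -0.6953)
Hamilton product q⊗(0,ω) = (0.0493042, 1.0286409, 0.4095899, 0.5671892)
q' = normalize(q + ½dt·q⊗(0,ω)) = (-0.8228, -0.0872, -0.2363, 0.5095)

p' = (0.4920, 2.2400, -1.0680)
q' = (-0.8228, -0.0872, -0.2363, 0.5095)
v' = (-0.1160, 0.5880, 0.5067)
ω' = (-0.5978, -0.9272, -0.6953)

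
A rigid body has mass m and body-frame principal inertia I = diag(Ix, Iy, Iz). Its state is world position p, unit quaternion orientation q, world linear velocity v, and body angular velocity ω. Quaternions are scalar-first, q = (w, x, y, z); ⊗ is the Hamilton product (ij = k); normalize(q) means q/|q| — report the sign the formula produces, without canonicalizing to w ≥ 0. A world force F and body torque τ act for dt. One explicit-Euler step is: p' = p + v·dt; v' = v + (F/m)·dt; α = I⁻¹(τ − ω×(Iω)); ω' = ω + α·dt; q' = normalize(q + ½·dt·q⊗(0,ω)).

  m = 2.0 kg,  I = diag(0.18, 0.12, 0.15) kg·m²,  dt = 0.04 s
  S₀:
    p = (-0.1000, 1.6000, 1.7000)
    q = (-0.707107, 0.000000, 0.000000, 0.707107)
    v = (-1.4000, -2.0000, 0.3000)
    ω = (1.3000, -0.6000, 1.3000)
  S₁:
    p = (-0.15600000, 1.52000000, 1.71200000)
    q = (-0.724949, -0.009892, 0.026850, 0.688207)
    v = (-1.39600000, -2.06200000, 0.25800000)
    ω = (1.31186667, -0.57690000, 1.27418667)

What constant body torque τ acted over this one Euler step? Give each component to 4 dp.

Δω = ω₁−ω₀ = (0.01186667, 0.02310000, -0.02581333)
precession coupling = (-0.0234, 0.0507, 0.0468)
τ = I·(Δω/dt) + ω₀×(Iω₀) = (0.0300, 0.1200, -0.0500)

τ = (0.0300, 0.1200, -0.0500)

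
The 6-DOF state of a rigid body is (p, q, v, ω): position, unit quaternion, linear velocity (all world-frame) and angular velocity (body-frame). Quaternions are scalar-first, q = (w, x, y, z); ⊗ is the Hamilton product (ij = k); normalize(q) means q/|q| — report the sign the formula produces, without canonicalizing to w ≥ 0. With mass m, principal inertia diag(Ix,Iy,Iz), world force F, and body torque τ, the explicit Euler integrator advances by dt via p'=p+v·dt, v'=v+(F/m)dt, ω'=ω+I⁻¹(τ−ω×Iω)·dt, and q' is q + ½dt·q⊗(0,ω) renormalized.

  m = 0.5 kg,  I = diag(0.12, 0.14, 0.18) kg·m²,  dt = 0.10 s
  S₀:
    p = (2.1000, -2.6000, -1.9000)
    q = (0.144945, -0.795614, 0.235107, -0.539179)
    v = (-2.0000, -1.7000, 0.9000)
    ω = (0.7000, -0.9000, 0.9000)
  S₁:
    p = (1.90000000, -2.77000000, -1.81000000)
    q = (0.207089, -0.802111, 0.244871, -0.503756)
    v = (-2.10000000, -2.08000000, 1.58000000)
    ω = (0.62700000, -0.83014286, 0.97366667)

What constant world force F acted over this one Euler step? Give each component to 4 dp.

velocity change Δv = (-0.10000000, -0.38000000, 0.68000000)
F = m·Δv/dt = (-0.5000, -1.9000, 3.4000)

F = (-0.5000, -1.9000, 3.4000)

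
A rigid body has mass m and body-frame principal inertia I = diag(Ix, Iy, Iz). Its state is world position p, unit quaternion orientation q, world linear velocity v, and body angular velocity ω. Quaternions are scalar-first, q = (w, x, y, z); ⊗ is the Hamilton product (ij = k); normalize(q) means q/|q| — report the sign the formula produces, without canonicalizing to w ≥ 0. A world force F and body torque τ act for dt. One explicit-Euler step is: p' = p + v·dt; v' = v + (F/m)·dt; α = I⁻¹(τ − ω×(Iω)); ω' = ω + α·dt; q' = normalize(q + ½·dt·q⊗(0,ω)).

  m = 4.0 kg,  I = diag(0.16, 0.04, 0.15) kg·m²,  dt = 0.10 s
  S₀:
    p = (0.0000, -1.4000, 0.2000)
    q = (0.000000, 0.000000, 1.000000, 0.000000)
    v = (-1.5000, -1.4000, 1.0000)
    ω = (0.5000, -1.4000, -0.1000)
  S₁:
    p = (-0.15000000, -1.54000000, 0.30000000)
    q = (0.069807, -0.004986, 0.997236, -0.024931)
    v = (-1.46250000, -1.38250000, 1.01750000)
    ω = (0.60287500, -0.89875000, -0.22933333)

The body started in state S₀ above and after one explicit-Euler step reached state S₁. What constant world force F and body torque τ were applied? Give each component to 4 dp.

velocity change Δv = (0.03750000, 0.01750000, 0.01750000)
applied force F = (1.5000, 0.7000, 0.7000)
Δω = ω₁−ω₀ = (0.10287500, 0.50125000, -0.12933333)
precession coupling = (0.0154, -0.0005, 0.0840)
τ = I·(Δω/dt) + ω₀×(Iω₀) = (0.1800, 0.2000, -0.1100)

F = (1.5000, 0.7000, 0.7000)
τ = (0.1800, 0.2000, -0.1100)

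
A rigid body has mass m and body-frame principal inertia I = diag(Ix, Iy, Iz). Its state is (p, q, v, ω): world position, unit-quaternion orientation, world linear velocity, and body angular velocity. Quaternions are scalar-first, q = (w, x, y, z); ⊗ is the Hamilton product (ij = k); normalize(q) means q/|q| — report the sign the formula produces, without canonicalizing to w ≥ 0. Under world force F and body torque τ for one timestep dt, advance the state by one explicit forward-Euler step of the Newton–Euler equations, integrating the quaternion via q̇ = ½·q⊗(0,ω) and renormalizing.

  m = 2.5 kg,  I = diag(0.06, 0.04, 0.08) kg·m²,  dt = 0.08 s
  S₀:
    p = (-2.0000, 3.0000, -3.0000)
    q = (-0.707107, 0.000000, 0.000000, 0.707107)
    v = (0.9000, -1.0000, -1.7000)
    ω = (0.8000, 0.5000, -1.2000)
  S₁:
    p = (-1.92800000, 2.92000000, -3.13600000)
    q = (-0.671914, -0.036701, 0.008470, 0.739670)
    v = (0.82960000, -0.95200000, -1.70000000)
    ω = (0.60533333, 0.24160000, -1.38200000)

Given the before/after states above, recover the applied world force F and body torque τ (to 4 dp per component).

velocity change Δv = (-0.07040000, 0.04800000, 0.00000000)
applied force F = (-2.2000, 1.5000, 0.0000)
rate change Δω = (-0.19466667, -0.25840000, -0.18200000)
τ = I·(Δω/dt) + ω₀×(Iω₀) = (-0.1700, -0.1100, -0.1900)

F = (-2.2000, 1.5000, 0.0000)
τ = (-0.1700, -0.1100, -0.1900)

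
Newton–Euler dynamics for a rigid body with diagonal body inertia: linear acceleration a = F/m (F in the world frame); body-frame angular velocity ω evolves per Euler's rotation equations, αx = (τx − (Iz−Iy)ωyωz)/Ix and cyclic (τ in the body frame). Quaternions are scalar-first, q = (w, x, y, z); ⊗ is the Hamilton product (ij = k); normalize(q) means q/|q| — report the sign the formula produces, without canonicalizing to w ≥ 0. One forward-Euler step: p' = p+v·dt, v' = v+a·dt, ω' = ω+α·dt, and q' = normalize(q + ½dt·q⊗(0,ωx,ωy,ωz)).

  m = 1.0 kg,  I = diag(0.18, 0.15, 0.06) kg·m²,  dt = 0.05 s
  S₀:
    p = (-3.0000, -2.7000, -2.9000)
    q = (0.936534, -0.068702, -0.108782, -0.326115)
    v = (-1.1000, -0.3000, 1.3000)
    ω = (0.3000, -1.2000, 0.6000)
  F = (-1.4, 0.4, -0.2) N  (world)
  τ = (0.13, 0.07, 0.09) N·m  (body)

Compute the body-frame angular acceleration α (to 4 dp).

α = (0.3622, 0.3227, 1.3200)

ω×(Iω) gyroscopic = (0.0648, 0.0216, 0.0108)
(τ − ω×Iω)/I = (0.3622, 0.3227, 1.3200)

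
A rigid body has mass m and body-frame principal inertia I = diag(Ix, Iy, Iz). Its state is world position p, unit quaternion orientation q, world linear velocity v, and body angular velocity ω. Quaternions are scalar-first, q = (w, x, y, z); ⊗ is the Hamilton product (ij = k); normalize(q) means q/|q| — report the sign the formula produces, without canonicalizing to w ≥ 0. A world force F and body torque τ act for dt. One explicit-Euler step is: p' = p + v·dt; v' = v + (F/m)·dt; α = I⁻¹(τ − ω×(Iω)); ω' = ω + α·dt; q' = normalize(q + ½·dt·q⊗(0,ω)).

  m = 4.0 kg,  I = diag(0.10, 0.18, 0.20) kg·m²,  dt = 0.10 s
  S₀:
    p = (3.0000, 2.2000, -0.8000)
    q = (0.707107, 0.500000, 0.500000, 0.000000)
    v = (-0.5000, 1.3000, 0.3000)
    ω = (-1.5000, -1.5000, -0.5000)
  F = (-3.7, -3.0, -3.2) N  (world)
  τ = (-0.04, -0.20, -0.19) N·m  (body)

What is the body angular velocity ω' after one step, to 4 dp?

ω' = (-1.5550, -1.5694, -0.6850)

angular accel α = (-0.5500, -0.6944, -1.8500)
ω + α·dt = (-1.5550, -1.5694, -0.6850)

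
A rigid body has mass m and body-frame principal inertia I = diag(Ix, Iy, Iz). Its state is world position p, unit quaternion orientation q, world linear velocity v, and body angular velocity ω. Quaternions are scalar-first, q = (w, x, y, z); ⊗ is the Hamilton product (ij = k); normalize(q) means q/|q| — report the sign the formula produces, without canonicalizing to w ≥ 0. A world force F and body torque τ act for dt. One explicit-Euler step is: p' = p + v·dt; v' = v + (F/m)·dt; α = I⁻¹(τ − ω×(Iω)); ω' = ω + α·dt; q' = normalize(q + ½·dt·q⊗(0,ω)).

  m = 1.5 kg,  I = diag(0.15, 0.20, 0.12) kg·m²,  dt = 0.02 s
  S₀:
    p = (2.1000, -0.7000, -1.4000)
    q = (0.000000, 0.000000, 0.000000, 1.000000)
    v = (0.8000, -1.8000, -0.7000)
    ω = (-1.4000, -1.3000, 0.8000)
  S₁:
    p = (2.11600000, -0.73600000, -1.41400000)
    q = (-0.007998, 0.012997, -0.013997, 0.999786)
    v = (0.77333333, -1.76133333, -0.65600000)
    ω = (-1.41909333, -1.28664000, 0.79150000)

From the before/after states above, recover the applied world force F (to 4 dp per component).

F = (-2.0000, 2.9000, 3.3000)

velocity change Δv = (-0.02666667, 0.03866667, 0.04400000)
F = m·Δv/dt = (-2.0000, 2.9000, 3.3000)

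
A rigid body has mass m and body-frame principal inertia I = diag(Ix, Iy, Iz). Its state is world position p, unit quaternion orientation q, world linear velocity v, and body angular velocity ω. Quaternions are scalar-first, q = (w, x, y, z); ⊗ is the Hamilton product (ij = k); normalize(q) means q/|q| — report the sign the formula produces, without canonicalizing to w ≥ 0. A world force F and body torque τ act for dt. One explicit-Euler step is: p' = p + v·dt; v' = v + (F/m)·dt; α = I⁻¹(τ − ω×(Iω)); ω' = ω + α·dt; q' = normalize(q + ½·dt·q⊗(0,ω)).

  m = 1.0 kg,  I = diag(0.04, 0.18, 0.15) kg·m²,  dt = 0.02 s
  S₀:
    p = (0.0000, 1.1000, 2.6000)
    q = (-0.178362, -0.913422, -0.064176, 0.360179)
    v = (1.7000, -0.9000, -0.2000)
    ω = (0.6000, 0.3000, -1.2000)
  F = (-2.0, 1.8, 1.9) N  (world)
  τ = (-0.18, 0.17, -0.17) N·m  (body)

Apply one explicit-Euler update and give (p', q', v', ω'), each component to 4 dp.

p' = (0.0340, 1.0820, 2.5960)
q' = (-0.1684, -0.9147, -0.0735, 0.3599)
v' = (1.6600, -0.8640, -0.1620)
ω' = (0.5046, 0.3101, -1.2260)

angular accel α = (-4.7700, 0.5044, -1.3013)
ω' = ω + α·dt = (0.5046, 0.3101, -1.2260)
2q̇ = q⊗(0,ω) = (0.9995208, -0.1380597, -0.9335076, -0.0214866)
q' = normalize(q + ½dt·q⊗(0,ω)) = (-0.1684, -0.9147, -0.0735, 0.3599)
a = (-2.0000, 1.8000, 1.9000)
new position p' = (0.0340, 1.0820, 2.5960)
v' = v + a·dt = (1.6600, -0.8640, -0.1620)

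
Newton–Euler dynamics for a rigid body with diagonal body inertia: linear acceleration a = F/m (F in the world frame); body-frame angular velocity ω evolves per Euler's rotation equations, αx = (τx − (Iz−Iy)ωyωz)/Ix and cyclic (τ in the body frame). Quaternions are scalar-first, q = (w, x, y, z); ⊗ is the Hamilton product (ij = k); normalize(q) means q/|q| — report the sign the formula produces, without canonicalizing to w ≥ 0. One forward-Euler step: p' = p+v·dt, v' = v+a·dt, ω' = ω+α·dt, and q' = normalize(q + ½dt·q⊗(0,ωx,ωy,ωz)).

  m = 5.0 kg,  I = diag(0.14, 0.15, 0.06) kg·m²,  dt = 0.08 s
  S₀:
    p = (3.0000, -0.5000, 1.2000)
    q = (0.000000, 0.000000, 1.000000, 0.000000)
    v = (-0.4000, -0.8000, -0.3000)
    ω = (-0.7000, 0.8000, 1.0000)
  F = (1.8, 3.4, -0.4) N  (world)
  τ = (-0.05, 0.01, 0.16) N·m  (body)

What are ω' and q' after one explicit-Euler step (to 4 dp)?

ω' = (-0.6874, 0.8352, 1.2208)
q' = (-0.0319, 0.0399, 0.9983, 0.0280)

ω×(Iω) gyroscopic = (-0.0720, -0.0560, -0.0056)
(τ − ω×Iω)/I = (0.1571, 0.4400, 2.7600)
new body rate ω' = (-0.6874, 0.8352, 1.2208)
Hamilton product q⊗(0,ω) = (-0.8000000, 1.0000000, 0.0000000, 0.7000000)
q + ½dt·q⊗(0,ω), renormalized = (-0.0319, 0.0399, 0.9983, 0.0280)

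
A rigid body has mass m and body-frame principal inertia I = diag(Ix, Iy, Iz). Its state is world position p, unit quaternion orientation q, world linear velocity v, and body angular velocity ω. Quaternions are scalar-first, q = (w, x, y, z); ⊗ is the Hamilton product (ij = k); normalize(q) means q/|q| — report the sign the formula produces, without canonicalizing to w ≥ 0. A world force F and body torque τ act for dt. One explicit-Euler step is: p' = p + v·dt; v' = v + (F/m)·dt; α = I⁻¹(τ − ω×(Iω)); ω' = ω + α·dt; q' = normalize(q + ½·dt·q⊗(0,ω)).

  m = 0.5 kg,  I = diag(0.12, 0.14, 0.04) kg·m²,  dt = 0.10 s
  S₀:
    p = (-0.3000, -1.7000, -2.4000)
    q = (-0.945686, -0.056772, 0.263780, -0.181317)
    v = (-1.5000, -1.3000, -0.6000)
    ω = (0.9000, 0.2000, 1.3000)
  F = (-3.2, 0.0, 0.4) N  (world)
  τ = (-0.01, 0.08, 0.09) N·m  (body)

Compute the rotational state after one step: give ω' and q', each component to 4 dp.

gyro term ω×Iω = (-0.0260, 0.0936, 0.0036)
angular accel α = (0.1333, -0.0971, 2.1600)
ω' = ω + α·dt = (0.9133, 0.1903, 1.5160)
Hamilton product q⊗(0,ω) = (0.2340509, -0.4719400, -0.2785189, -1.4781482)
q + ½dt·q⊗(0,ω), renormalized = (-0.9310, -0.0801, 0.2491, -0.2544)

ω' = (0.9133, 0.1903, 1.5160)
q' = (-0.9310, -0.0801, 0.2491, -0.2544)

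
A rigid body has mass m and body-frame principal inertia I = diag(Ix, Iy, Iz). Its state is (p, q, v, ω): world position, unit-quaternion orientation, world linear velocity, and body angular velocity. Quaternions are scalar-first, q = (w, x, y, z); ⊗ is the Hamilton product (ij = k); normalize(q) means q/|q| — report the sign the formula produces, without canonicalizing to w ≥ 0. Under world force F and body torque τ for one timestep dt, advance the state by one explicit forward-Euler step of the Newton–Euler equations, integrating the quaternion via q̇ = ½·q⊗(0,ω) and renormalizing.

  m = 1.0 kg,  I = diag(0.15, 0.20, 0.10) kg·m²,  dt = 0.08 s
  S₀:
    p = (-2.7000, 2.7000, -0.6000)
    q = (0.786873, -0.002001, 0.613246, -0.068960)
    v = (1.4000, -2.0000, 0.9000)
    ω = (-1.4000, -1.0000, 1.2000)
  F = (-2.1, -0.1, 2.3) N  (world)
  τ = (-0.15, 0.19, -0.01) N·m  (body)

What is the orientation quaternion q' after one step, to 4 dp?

q' = (0.8117, -0.0193, 0.5837, 0.0032)

Hamilton product q⊗(0,ω) = (0.6931966, -0.4346870, -0.6879278, 1.8047930)
updated quaternion q' = (0.8117, -0.0193, 0.5837, 0.0032)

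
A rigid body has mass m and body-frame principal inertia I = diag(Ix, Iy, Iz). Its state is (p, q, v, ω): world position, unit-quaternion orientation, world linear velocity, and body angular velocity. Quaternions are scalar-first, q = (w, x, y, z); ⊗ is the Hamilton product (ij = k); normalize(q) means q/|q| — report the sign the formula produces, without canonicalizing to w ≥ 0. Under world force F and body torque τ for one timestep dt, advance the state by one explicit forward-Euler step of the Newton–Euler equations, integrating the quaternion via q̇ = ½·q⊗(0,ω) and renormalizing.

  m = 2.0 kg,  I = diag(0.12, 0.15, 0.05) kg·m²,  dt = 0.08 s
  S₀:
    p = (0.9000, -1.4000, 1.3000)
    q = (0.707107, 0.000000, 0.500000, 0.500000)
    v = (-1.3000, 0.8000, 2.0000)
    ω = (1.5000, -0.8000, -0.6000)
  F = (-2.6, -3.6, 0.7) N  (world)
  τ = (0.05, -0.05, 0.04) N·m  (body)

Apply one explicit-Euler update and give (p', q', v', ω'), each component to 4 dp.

p' = (0.7960, -1.3360, 1.4600)
q' = (0.7332, 0.0463, 0.5061, 0.4519)
v' = (-1.4040, 0.6560, 2.0280)
ω' = (1.5653, -0.7931, -0.4784)

a = (-1.3000, -1.8000, 0.3500)
p' = p + v·dt = (0.7960, -1.3360, 1.4600)
v' = v + a·dt = (-1.4040, 0.6560, 2.0280)
precession coupling ω×(Iω) = (-0.0480, -0.0630, -0.0360)
angular accel α = (0.8167, 0.0867, 1.5200)
new body rate ω' = (1.5653, -0.7931, -0.4784)
2q̇ = q⊗(0,ω) = (0.7000000, 1.1606605, 0.1843144, -1.1742642)
q + ½dt·q⊗(0,ω), renormalized = (0.7332, 0.0463, 0.5061, 0.4519)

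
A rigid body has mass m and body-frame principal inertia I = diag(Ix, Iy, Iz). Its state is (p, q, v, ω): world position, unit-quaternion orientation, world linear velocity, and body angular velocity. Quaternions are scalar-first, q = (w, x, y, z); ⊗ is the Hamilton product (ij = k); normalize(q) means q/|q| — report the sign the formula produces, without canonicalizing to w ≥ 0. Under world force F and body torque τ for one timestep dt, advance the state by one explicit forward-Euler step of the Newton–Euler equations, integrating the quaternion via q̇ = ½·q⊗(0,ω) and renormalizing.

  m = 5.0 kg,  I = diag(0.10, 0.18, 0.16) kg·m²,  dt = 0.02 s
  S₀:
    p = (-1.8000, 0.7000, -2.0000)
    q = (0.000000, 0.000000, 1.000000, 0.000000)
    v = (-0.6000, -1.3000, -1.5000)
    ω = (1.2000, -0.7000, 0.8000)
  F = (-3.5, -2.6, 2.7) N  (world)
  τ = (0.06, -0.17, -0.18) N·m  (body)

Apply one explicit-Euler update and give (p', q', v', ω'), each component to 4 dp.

p' = (-1.8120, 0.6740, -2.0300)
q' = (0.0070, 0.0080, 0.9999, -0.0120)
v' = (-0.6140, -1.3104, -1.4892)
ω' = (1.2098, -0.7125, 0.7859)

(τ − ω×Iω)/I = (0.4880, -0.6244, -0.7050)
ω' = ω + α·dt = (1.2098, -0.7125, 0.7859)
q⊗(0,ω) = (0.7000000, 0.8000000, 0.0000000, -1.2000000)
updated quaternion q' = (0.0070, 0.0080, 0.9999, -0.0120)
a = (-0.7000, -0.5200, 0.5400)
p + v·dt = (-1.8120, 0.6740, -2.0300)
v + (F/m)dt = (-0.6140, -1.3104, -1.4892)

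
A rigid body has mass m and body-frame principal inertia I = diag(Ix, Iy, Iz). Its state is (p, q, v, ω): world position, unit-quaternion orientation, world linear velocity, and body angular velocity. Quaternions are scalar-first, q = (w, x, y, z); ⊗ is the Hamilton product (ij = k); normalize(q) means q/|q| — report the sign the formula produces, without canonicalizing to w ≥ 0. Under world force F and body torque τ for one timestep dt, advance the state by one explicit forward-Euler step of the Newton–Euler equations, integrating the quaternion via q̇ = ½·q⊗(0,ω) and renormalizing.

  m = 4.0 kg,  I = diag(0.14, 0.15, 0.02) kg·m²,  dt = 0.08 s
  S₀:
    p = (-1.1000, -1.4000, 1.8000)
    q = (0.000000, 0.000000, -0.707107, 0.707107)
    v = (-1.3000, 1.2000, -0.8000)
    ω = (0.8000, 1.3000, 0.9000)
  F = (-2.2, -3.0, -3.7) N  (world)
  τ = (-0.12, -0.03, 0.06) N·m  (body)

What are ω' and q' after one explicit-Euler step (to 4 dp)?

ω' = (0.8183, 1.2379, 1.0984)
q' = (0.0113, -0.0621, -0.6828, 0.7279)

precession coupling ω×(Iω) = (-0.1521, 0.0864, 0.0104)
α = I⁻¹(τ − ω×Iω) = (0.2293, -0.7760, 2.4800)
new body rate ω' = (0.8183, 1.2379, 1.0984)
q⊗(0,ω) = (0.2828428, -1.5556354, 0.5656856, 0.5656856)
updated quaternion q' = (0.0113, -0.0621, -0.6828, 0.7279)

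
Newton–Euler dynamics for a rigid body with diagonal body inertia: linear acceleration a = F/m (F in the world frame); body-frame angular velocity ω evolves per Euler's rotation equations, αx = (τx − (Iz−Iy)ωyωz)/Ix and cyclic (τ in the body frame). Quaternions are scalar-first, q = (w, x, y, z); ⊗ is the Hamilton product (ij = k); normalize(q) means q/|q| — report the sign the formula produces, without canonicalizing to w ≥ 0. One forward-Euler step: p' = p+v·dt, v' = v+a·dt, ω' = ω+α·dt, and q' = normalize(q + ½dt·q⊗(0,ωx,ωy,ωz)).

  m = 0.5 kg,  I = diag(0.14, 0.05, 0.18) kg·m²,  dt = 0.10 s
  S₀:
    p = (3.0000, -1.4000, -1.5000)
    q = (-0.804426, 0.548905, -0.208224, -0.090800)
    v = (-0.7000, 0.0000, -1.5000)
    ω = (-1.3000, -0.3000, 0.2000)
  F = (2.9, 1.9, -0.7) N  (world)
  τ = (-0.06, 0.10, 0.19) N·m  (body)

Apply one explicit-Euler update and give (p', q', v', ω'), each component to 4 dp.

new position p' = (2.9300, -1.4000, -1.6500)
new velocity v' = (-0.1200, 0.3800, -1.6400)
gyro term ω×Iω = (-0.0078, 0.0104, -0.0351)
α = I⁻¹(τ − ω×Iω) = (-0.3729, 1.7920, 1.2506)
new body rate ω' = (-1.3373, -0.1208, 0.3251)
2q̇ = q⊗(0,ω) = (0.6692693, 0.9768690, 0.2495868, -0.5962479)
q' = normalize(q + ½dt·q⊗(0,ω)) = (-0.7692, 0.5964, -0.1953, -0.1203)

p' = (2.9300, -1.4000, -1.6500)
q' = (-0.7692, 0.5964, -0.1953, -0.1203)
v' = (-0.1200, 0.3800, -1.6400)
ω' = (-1.3373, -0.1208, 0.3251)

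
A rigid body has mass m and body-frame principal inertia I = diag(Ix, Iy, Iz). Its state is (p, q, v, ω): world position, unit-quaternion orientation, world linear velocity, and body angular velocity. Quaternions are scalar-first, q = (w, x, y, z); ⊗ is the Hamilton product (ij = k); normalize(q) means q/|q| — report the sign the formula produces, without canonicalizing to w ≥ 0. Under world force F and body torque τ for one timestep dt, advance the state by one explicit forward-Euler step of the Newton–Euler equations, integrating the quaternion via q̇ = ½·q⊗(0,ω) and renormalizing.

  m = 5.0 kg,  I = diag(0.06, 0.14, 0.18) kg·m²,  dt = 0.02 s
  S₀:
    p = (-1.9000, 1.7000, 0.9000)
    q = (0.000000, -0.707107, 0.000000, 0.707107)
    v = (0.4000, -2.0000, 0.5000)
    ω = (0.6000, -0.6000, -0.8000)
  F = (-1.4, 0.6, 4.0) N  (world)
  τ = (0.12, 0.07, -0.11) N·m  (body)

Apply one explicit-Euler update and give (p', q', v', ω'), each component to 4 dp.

p' = (-1.8920, 1.6600, 0.9100)
q' = (0.0099, -0.7028, -0.0014, 0.7113)
v' = (0.3944, -1.9976, 0.5160)
ω' = (0.6336, -0.5982, -0.8090)

ω×(Iω) gyroscopic = (0.0192, 0.0576, -0.0288)
(τ − ω×Iω)/I = (1.6800, 0.0886, -0.4511)
new body rate ω' = (0.6336, -0.5982, -0.8090)
Hamilton product q⊗(0,ω) = (0.9899498, 0.4242642, -0.1414214, 0.4242642)
q + ½dt·q⊗(0,ω), renormalized = (0.0099, -0.7028, -0.0014, 0.7113)
p + v·dt = (-1.8920, 1.6600, 0.9100)
v + (F/m)dt = (0.3944, -1.9976, 0.5160)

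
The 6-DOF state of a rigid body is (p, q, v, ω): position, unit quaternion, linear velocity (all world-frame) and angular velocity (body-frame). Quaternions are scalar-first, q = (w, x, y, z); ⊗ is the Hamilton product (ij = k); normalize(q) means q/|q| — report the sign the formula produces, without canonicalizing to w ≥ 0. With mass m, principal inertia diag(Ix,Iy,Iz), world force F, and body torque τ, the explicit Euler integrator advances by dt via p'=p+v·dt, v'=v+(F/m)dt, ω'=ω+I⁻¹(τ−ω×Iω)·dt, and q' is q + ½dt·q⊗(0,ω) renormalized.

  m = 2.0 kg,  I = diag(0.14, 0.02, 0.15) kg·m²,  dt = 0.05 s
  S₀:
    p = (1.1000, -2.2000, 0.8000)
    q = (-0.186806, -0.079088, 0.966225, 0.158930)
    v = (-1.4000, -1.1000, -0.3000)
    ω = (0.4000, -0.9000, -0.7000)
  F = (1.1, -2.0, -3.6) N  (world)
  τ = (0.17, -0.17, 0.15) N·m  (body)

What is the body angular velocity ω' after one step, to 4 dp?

ω' = (0.4315, -1.3320, -0.6644)

ω×(Iω) gyroscopic = (0.0819, 0.0028, 0.0432)
(τ − ω×Iω)/I = (0.6293, -8.6400, 0.7120)
new body rate ω' = (0.4315, -1.3320, -0.6644)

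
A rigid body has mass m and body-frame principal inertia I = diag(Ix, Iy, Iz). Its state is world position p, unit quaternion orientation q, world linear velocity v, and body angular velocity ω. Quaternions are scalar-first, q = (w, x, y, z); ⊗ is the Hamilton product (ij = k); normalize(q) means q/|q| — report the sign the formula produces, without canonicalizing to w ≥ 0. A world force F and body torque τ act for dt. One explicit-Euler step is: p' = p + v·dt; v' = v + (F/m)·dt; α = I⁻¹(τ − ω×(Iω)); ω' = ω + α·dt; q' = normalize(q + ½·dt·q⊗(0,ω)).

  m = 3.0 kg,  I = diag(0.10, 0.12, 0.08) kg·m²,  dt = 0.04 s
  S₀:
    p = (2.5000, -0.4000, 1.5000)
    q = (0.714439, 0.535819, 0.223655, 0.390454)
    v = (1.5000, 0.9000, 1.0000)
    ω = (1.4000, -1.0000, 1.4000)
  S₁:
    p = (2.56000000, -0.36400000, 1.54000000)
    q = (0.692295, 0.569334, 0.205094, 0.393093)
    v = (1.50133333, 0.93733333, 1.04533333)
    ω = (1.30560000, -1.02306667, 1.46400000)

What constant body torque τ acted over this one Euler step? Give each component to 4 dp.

ω₁ − ω₀ = (-0.09440000, -0.02306667, 0.06400000)
gyro term ω₀×Iω₀ = (0.0560, 0.0392, -0.0280)
applied torque τ = (-0.1800, -0.0300, 0.1000)

τ = (-0.1800, -0.0300, 0.1000)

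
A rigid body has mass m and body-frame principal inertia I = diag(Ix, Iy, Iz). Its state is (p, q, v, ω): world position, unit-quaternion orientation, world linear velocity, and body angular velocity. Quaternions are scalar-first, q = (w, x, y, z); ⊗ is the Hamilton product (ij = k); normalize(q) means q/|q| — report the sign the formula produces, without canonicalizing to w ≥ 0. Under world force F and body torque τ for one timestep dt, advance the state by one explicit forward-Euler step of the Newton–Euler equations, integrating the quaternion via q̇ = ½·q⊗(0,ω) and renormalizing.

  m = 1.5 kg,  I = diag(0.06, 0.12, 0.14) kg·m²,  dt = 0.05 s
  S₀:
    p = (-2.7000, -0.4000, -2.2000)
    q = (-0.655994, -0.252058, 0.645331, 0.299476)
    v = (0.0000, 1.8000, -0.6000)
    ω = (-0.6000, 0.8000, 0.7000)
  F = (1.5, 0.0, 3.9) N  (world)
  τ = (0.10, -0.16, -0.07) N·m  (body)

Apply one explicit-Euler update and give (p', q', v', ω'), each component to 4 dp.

precession coupling ω×(Iω) = (0.0112, 0.0336, -0.0288)
angular accel α = (1.4800, -1.6133, -0.2943)
ω + α·dt = (-0.5260, 0.7193, 0.6853)
q⊗(0,ω) = (-0.8771328, 0.6057473, -0.5280402, -0.2736436)
updated quaternion q' = (-0.6776, -0.2368, 0.6318, 0.2925)
a = F/m = (1.0000, 0.0000, 2.6000)
p + v·dt = (-2.7000, -0.3100, -2.2300)
new velocity v' = (0.0500, 1.8000, -0.4700)

p' = (-2.7000, -0.3100, -2.2300)
q' = (-0.6776, -0.2368, 0.6318, 0.2925)
v' = (0.0500, 1.8000, -0.4700)
ω' = (-0.5260, 0.7193, 0.6853)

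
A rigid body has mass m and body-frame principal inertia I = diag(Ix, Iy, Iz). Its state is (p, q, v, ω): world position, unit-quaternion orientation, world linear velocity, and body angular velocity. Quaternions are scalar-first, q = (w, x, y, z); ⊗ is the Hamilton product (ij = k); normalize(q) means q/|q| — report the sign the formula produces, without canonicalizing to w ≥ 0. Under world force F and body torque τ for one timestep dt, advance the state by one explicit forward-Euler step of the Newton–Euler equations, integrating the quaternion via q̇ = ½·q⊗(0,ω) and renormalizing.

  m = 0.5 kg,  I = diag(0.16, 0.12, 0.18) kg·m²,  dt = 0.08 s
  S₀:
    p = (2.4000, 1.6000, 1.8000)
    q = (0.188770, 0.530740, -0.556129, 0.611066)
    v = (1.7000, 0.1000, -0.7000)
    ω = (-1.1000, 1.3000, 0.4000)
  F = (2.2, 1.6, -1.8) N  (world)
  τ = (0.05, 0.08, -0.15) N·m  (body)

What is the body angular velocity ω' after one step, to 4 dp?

gyro term ω×Iω = (0.0312, 0.0088, 0.0572)
angular accel α = (0.1175, 0.5933, -1.1511)
ω + α·dt = (-1.0906, 1.3475, 0.3079)

ω' = (-1.0906, 1.3475, 0.3079)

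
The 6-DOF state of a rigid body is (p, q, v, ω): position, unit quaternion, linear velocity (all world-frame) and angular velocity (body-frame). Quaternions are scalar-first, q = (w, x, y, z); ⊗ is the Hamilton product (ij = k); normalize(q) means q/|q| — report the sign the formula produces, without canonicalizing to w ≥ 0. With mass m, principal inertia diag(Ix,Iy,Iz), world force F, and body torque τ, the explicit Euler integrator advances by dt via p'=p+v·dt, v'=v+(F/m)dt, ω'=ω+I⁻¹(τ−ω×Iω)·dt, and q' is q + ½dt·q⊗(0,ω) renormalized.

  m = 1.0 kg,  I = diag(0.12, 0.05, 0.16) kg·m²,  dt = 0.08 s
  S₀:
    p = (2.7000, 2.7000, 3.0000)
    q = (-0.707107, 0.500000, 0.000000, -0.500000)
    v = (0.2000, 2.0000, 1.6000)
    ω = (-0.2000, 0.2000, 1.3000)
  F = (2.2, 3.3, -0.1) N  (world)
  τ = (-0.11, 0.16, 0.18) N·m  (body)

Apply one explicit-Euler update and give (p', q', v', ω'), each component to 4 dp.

gyro term ω×Iω = (0.0286, 0.0104, 0.0028)
angular accel α = (-1.1550, 2.9920, 1.1075)
new body rate ω' = (-0.2924, 0.4394, 1.3886)
q⊗(0,ω) = (0.7500000, 0.2414214, -0.6914214, -0.8192391)
q + ½dt·q⊗(0,ω), renormalized = (-0.6762, 0.5089, -0.0276, -0.5320)
new position p' = (2.7160, 2.8600, 3.1280)
v + (F/m)dt = (0.3760, 2.2640, 1.5920)

p' = (2.7160, 2.8600, 3.1280)
q' = (-0.6762, 0.5089, -0.0276, -0.5320)
v' = (0.3760, 2.2640, 1.5920)
ω' = (-0.2924, 0.4394, 1.3886)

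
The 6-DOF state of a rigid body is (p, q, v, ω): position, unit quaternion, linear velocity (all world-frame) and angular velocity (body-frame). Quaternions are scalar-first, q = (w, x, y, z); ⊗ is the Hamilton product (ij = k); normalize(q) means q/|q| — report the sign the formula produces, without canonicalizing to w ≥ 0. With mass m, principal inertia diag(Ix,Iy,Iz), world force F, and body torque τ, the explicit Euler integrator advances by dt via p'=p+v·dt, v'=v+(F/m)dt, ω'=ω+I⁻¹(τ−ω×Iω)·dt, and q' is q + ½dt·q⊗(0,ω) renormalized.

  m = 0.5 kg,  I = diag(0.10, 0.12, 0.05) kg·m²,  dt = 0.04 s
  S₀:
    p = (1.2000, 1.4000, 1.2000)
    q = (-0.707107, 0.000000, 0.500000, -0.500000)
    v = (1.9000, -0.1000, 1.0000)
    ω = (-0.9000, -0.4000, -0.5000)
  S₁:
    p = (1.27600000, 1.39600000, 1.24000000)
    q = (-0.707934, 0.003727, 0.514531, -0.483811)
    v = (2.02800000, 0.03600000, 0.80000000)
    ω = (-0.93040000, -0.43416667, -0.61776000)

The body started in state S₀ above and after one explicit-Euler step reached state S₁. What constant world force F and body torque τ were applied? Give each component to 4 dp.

ω₁ − ω₀ = (-0.03040000, -0.03416667, -0.11776000)
ω₀×(Iω₀) = (-0.0140, 0.0225, 0.0072)
τ = I·(Δω/dt) + ω₀×(Iω₀) = (-0.0900, -0.0800, -0.1400)
Δv = v₁−v₀ = (0.12800000, 0.13600000, -0.20000000)
m·(v₁−v₀)/dt = (1.6000, 1.7000, -2.5000)

F = (1.6000, 1.7000, -2.5000)
τ = (-0.0900, -0.0800, -0.1400)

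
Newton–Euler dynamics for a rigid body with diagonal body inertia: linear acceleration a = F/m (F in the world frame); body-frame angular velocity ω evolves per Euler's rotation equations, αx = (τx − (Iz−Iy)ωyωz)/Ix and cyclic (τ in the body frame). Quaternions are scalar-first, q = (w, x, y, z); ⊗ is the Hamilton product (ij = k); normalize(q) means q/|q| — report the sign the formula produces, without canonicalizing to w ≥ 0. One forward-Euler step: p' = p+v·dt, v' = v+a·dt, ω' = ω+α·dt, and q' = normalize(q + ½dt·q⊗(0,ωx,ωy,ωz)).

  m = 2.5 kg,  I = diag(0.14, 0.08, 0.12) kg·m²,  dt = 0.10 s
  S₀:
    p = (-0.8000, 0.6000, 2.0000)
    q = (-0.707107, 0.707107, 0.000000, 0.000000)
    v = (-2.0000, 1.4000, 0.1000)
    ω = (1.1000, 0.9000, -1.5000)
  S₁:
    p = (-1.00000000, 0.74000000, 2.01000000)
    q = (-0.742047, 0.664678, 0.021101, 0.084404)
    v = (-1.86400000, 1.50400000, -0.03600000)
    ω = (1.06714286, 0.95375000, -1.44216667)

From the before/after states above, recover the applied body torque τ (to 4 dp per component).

τ = (-0.1000, 0.0100, 0.0100)

ω₁ − ω₀ = (-0.03285714, 0.05375000, 0.05783333)
precession coupling = (-0.0540, -0.0330, -0.0594)
I·α + gyro = (-0.1000, 0.0100, 0.0100)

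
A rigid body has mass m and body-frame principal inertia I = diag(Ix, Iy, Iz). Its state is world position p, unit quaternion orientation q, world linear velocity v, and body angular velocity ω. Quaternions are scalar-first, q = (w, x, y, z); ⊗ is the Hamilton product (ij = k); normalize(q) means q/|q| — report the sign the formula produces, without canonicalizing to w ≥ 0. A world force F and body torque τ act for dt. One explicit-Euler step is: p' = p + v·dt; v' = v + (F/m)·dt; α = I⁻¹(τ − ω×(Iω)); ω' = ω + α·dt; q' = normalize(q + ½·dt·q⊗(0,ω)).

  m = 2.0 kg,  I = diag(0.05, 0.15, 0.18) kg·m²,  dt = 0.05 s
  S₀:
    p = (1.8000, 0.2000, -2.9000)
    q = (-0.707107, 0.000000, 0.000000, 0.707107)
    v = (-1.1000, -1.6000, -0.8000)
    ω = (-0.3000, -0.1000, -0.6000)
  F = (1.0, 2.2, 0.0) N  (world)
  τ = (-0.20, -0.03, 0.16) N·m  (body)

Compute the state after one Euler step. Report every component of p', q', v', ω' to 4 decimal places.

gyro term ω×Iω = (0.0018, -0.0234, 0.0030)
(τ − ω×Iω)/I = (-4.0360, -0.0440, 0.8722)
ω + α·dt = (-0.5018, -0.1022, -0.5564)
Hamilton product q⊗(0,ω) = (0.4242642, 0.2828428, -0.1414214, 0.4242642)
updated quaternion q' = (-0.6964, 0.0071, -0.0035, 0.7176)
a = F/m = (0.5000, 1.1000, 0.0000)
new position p' = (1.7450, 0.1200, -2.9400)
new velocity v' = (-1.0750, -1.5450, -0.8000)

p' = (1.7450, 0.1200, -2.9400)
q' = (-0.6964, 0.0071, -0.0035, 0.7176)
v' = (-1.0750, -1.5450, -0.8000)
ω' = (-0.5018, -0.1022, -0.5564)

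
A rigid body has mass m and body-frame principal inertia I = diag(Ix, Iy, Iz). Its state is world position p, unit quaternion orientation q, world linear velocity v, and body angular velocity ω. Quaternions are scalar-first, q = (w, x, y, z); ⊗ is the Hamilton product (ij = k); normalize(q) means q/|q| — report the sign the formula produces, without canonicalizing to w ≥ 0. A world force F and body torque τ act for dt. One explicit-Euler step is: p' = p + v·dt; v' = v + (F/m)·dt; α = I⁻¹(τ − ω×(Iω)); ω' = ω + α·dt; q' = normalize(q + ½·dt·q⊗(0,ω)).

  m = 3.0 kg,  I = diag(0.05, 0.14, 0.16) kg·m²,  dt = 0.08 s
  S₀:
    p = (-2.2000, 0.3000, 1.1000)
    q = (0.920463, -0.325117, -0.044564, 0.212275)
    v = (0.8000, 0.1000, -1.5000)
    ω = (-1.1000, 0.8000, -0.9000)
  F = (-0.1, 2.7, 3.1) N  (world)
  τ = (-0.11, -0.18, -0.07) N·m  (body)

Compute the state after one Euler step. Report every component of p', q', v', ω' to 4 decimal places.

gyro term ω×Iω = (-0.0144, -0.1089, -0.0792)
(τ − ω×Iω)/I = (-1.9120, -0.5079, 0.0575)
ω + α·dt = (-1.2530, 0.7594, -0.8954)
Hamilton product q⊗(0,ω) = (-0.1309300, -1.1422217, 0.2102626, -1.1375307)
q + ½dt·q⊗(0,ω), renormalized = (0.9133, -0.3700, -0.0361, 0.1664)
a = F/m = (-0.0333, 0.9000, 1.0333)
p + v·dt = (-2.1360, 0.3080, 0.9800)
v + (F/m)dt = (0.7973, 0.1720, -1.4173)

p' = (-2.1360, 0.3080, 0.9800)
q' = (0.9133, -0.3700, -0.0361, 0.1664)
v' = (0.7973, 0.1720, -1.4173)
ω' = (-1.2530, 0.7594, -0.8954)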